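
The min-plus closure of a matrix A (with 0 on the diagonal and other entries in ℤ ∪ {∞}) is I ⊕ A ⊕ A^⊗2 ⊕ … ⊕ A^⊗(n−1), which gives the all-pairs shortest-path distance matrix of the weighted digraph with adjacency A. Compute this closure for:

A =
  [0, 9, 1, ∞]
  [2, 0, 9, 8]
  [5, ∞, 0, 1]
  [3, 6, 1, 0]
Closure =
  [0, 8, 1, 2]
  [2, 0, 3, 4]
  [4, 7, 0, 1]
  [3, 6, 1, 0]

This is the Floyd-Warshall all-pairs shortest-path computation. For each intermediate vertex k = 0, 1, …, 3, update dist[i][j] ← min(dist[i][j], dist[i][k] + dist[k][j]). The final matrix gives, for each (i, j), the minimum total weight of any directed path from i to j (possibly empty when i = j).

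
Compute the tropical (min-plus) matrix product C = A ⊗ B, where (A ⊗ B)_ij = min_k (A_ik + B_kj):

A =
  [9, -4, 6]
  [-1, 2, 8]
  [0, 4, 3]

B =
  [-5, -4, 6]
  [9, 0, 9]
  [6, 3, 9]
A ⊗ B =
  [4, -4, 5]
  [-6, -5, 5]
  [-5, -4, 6]

Apply the min-plus product entry-by-entry:
  C[0][0] = min over k of (A[0][0] + B[0][0] = 9 + -5 = 4, A[0][1] + B[1][0] = -4 + 9 = 5, A[0][2] + B[2][0] = 6 + 6 = 12) = 4 (attained at k = 0)
  C[0][1] = min over k of (A[0][0] + B[0][1] = 9 + -4 = 5, A[0][1] + B[1][1] = -4 + 0 = -4, A[0][2] + B[2][1] = 6 + 3 = 9) = -4 (attained at k = 1)
  C[0][2] = min over k of (A[0][0] + B[0][2] = 9 + 6 = 15, A[0][1] + B[1][2] = -4 + 9 = 5, A[0][2] + B[2][2] = 6 + 9 = 15) = 5 (attained at k = 1)
  C[1][0] = min over k of (A[1][0] + B[0][0] = -1 + -5 = -6, A[1][1] + B[1][0] = 2 + 9 = 11, A[1][2] + B[2][0] = 8 + 6 = 14) = -6 (attained at k = 0)
  C[1][1] = min over k of (A[1][0] + B[0][1] = -1 + -4 = -5, A[1][1] + B[1][1] = 2 + 0 = 2, A[1][2] + B[2][1] = 8 + 3 = 11) = -5 (attained at k = 0)
  C[1][2] = min over k of (A[1][0] + B[0][2] = -1 + 6 = 5, A[1][1] + B[1][2] = 2 + 9 = 11, A[1][2] + B[2][2] = 8 + 9 = 17) = 5 (attained at k = 0)
  C[2][0] = min over k of (A[2][0] + B[0][0] = 0 + -5 = -5, A[2][1] + B[1][0] = 4 + 9 = 13, A[2][2] + B[2][0] = 3 + 6 = 9) = -5 (attained at k = 0)
  C[2][1] = min over k of (A[2][0] + B[0][1] = 0 + -4 = -4, A[2][1] + B[1][1] = 4 + 0 = 4, A[2][2] + B[2][1] = 3 + 3 = 6) = -4 (attained at k = 0)
  C[2][2] = min over k of (A[2][0] + B[0][2] = 0 + 6 = 6, A[2][1] + B[1][2] = 4 + 9 = 13, A[2][2] + B[2][2] = 3 + 9 = 12) = 6 (attained at k = 0)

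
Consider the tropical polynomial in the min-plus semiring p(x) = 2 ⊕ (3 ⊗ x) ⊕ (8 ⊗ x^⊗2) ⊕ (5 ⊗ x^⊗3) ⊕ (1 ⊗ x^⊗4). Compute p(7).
p(7) = 2

A tropical monomial a ⊗ x^⊗i evaluates to a + i · x. Evaluating each term at x = 7:
  Term 0 contributes 2 + 0 · 7 = 2
  Term 1 contributes 3 + 1 · 7 = 10
  Term 2 contributes 8 + 2 · 7 = 22
  Term 3 contributes 5 + 3 · 7 = 26
  Term 4 contributes 1 + 4 · 7 = 29
p(7) = ⊕ of these = min[2, 10, 22, 26, 29] = 2.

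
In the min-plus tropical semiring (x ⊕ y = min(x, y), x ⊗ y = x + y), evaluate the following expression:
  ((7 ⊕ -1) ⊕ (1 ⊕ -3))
((7 ⊕ -1) ⊕ (1 ⊕ -3)) = -3

Expand innermost to outermost. Recall ⊕ takes the minimum of its arguments and ⊗ takes their sum. Working out the expression ((7 ⊕ -1) ⊕ (1 ⊕ -3)) gives -3.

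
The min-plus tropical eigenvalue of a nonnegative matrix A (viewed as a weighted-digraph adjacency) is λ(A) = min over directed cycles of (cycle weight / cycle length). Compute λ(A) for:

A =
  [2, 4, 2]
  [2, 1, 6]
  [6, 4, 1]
λ(A) = 1

Enumerate directed cycles and compute their means (weight / length). Sample:
  cycle 0 → 0: weight = 2, length = 1, mean = 2/1 ≈ 2.000
  cycle 1 → 1: weight = 1, length = 1, mean = 1/1 ≈ 1.000
  cycle 2 → 2: weight = 1, length = 1, mean = 1/1 ≈ 1.000
  cycle 0 → 1 → 0: weight = 6, length = 2, mean = 6/2 ≈ 3.000
  cycle 0 → 2 → 0: weight = 8, length = 2, mean = 8/2 ≈ 4.000
  cycle 1 → 0 → 1: weight = 6, length = 2, mean = 6/2 ≈ 3.000
Minimum mean = 1.000, attained e.g. along the cycle 1 → 1 with weight 1 and length 1. So λ(A) = 1/1 = 1.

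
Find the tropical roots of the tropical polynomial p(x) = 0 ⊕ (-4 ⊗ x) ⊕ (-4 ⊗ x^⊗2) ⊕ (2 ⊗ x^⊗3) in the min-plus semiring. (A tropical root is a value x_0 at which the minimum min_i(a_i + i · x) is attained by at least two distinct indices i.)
Roots: {-6, 0, 4}

Each tropical root is a break point of the lower envelope of the lines y = a_i + i · x (there are 4 lines, with slopes 0, 1, ..., 3). Only the lines that attain the minimum somewhere contribute to roots; other lines are dominated. Here the surviving (envelope) indices are i = 3, i = 2, i = 1, i = 0.
Intersections between consecutive envelope lines give the roots: for adjacent envelope indices i < j the intersection is x = (a_i − a_j) / (j − i). Reading off the sorted break points: {-6, 0, 4}.
Verification: at each break x_0, at least two indices attain the minimum of min_i(a_i + i · x_0).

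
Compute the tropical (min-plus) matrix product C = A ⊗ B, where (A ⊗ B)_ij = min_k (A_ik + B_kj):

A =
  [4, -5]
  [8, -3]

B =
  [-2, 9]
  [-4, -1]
A ⊗ B =
  [-9, -6]
  [-7, -4]

Apply the min-plus product entry-by-entry:
  C[0][0] = min over k of (A[0][0] + B[0][0] = 4 + -2 = 2, A[0][1] + B[1][0] = -5 + -4 = -9) = -9 (attained at k = 1)
  C[0][1] = min over k of (A[0][0] + B[0][1] = 4 + 9 = 13, A[0][1] + B[1][1] = -5 + -1 = -6) = -6 (attained at k = 1)
  C[1][0] = min over k of (A[1][0] + B[0][0] = 8 + -2 = 6, A[1][1] + B[1][0] = -3 + -4 = -7) = -7 (attained at k = 1)
  C[1][1] = min over k of (A[1][0] + B[0][1] = 8 + 9 = 17, A[1][1] + B[1][1] = -3 + -1 = -4) = -4 (attained at k = 1)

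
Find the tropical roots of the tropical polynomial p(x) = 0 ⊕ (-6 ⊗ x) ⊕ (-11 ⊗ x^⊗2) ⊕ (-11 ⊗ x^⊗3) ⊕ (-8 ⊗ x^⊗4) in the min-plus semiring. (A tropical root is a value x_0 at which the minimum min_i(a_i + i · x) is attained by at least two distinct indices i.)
Roots: {-3, 0, 5, 6}

Each tropical root is a break point of the lower envelope of the lines y = a_i + i · x (there are 5 lines, with slopes 0, 1, ..., 4). Only the lines that attain the minimum somewhere contribute to roots; other lines are dominated. Here the surviving (envelope) indices are i = 4, i = 3, i = 2, i = 1, i = 0.
Intersections between consecutive envelope lines give the roots: for adjacent envelope indices i < j the intersection is x = (a_i − a_j) / (j − i). Reading off the sorted break points: {-3, 0, 5, 6}.
Verification: at each break x_0, at least two indices attain the minimum of min_i(a_i + i · x_0).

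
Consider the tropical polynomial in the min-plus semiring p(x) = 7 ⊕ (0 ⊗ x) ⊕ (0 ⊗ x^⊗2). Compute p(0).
p(0) = 0

A tropical monomial a ⊗ x^⊗i evaluates to a + i · x. Evaluating each term at x = 0:
  Term 0 contributes 7 + 0 · 0 = 7
  Term 1 contributes 0 + 1 · 0 = 0
  Term 2 contributes 0 + 2 · 0 = 0
p(0) = ⊕ of these = min[7, 0, 0] = 0.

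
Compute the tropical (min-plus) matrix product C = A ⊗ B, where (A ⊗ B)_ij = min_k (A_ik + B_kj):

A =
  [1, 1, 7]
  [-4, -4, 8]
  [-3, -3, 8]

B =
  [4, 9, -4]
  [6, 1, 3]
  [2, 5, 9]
A ⊗ B =
  [5, 2, -3]
  [0, -3, -8]
  [1, -2, -7]

Apply the min-plus product entry-by-entry:
  C[0][0] = min over k of (A[0][0] + B[0][0] = 1 + 4 = 5, A[0][1] + B[1][0] = 1 + 6 = 7, A[0][2] + B[2][0] = 7 + 2 = 9) = 5 (attained at k = 0)
  C[0][1] = min over k of (A[0][0] + B[0][1] = 1 + 9 = 10, A[0][1] + B[1][1] = 1 + 1 = 2, A[0][2] + B[2][1] = 7 + 5 = 12) = 2 (attained at k = 1)
  C[0][2] = min over k of (A[0][0] + B[0][2] = 1 + -4 = -3, A[0][1] + B[1][2] = 1 + 3 = 4, A[0][2] + B[2][2] = 7 + 9 = 16) = -3 (attained at k = 0)
  C[1][0] = min over k of (A[1][0] + B[0][0] = -4 + 4 = 0, A[1][1] + B[1][0] = -4 + 6 = 2, A[1][2] + B[2][0] = 8 + 2 = 10) = 0 (attained at k = 0)
  C[1][1] = min over k of (A[1][0] + B[0][1] = -4 + 9 = 5, A[1][1] + B[1][1] = -4 + 1 = -3, A[1][2] + B[2][1] = 8 + 5 = 13) = -3 (attained at k = 1)
  C[1][2] = min over k of (A[1][0] + B[0][2] = -4 + -4 = -8, A[1][1] + B[1][2] = -4 + 3 = -1, A[1][2] + B[2][2] = 8 + 9 = 17) = -8 (attained at k = 0)
  C[2][0] = min over k of (A[2][0] + B[0][0] = -3 + 4 = 1, A[2][1] + B[1][0] = -3 + 6 = 3, A[2][2] + B[2][0] = 8 + 2 = 10) = 1 (attained at k = 0)
  C[2][1] = min over k of (A[2][0] + B[0][1] = -3 + 9 = 6, A[2][1] + B[1][1] = -3 + 1 = -2, A[2][2] + B[2][1] = 8 + 5 = 13) = -2 (attained at k = 1)
  C[2][2] = min over k of (A[2][0] + B[0][2] = -3 + -4 = -7, A[2][1] + B[1][2] = -3 + 3 = 0, A[2][2] + B[2][2] = 8 + 9 = 17) = -7 (attained at k = 0)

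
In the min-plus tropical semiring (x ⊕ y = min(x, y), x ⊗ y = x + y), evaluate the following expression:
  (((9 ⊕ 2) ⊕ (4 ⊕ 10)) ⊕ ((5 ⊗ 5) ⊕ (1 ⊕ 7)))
(((9 ⊕ 2) ⊕ (4 ⊕ 10)) ⊕ ((5 ⊗ 5) ⊕ (1 ⊕ 7))) = 1

Expand innermost to outermost. Recall ⊕ takes the minimum of its arguments and ⊗ takes their sum. Working out the expression (((9 ⊕ 2) ⊕ (4 ⊕ 10)) ⊕ ((5 ⊗ 5) ⊕ (1 ⊕ 7))) gives 1.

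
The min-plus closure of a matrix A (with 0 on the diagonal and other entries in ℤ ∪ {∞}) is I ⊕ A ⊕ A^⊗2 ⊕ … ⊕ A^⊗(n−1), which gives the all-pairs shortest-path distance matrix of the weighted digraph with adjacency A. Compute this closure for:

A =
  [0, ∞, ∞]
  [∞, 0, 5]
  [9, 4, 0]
Closure =
  [0, ∞, ∞]
  [14, 0, 5]
  [9, 4, 0]

This is the Floyd-Warshall all-pairs shortest-path computation. For each intermediate vertex k = 0, 1, …, 2, update dist[i][j] ← min(dist[i][j], dist[i][k] + dist[k][j]). The final matrix gives, for each (i, j), the minimum total weight of any directed path from i to j (possibly empty when i = j).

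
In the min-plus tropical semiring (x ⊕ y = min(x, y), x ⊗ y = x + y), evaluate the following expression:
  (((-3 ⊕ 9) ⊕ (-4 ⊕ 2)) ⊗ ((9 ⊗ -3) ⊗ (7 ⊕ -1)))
(((-3 ⊕ 9) ⊕ (-4 ⊕ 2)) ⊗ ((9 ⊗ -3) ⊗ (7 ⊕ -1))) = 1

Expand innermost to outermost. Recall ⊕ takes the minimum of its arguments and ⊗ takes their sum. Working out the expression (((-3 ⊕ 9) ⊕ (-4 ⊕ 2)) ⊗ ((9 ⊗ -3) ⊗ (7 ⊕ -1))) gives 1.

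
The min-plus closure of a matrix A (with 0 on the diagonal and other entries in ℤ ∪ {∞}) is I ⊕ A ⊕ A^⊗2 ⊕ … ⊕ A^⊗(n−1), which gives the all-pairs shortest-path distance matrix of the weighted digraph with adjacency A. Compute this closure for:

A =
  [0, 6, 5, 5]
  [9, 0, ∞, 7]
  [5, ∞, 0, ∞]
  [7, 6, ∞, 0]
Closure =
  [0, 6, 5, 5]
  [9, 0, 14, 7]
  [5, 11, 0, 10]
  [7, 6, 12, 0]

This is the Floyd-Warshall all-pairs shortest-path computation. For each intermediate vertex k = 0, 1, …, 3, update dist[i][j] ← min(dist[i][j], dist[i][k] + dist[k][j]). The final matrix gives, for each (i, j), the minimum total weight of any directed path from i to j (possibly empty when i = j).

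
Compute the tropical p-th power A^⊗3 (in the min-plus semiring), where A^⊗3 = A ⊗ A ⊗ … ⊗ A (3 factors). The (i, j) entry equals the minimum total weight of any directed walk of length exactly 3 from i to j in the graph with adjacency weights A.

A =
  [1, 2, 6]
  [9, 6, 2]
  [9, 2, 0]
A^⊗3 =
  [3, 4, 4]
  [11, 4, 2]
  [9, 2, 0]

Each entry (A^⊗3)_ij equals the minimum over all length-3 walks i = v_0 → v_1 → … → v_3 = j of Σ_t A[v_t][v_{t+1}]. For example, for (i, j) = (0, 2) we minimise over 9 possible intermediate vertex sequences; the minimum is 4, attained along the walk 0 → 1 → 2 → 2.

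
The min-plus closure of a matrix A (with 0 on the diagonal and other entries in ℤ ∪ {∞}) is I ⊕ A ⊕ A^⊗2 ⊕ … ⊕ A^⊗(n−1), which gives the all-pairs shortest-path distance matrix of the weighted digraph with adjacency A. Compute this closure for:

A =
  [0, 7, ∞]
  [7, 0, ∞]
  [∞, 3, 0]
Closure =
  [0, 7, ∞]
  [7, 0, ∞]
  [10, 3, 0]

This is the Floyd-Warshall all-pairs shortest-path computation. For each intermediate vertex k = 0, 1, …, 2, update dist[i][j] ← min(dist[i][j], dist[i][k] + dist[k][j]). The final matrix gives, for each (i, j), the minimum total weight of any directed path from i to j (possibly empty when i = j).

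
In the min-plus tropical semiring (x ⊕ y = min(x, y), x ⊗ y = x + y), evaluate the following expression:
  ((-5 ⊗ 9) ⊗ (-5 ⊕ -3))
((-5 ⊗ 9) ⊗ (-5 ⊕ -3)) = -1

Expand innermost to outermost. Recall ⊕ takes the minimum of its arguments and ⊗ takes their sum. Working out the expression ((-5 ⊗ 9) ⊗ (-5 ⊕ -3)) gives -1.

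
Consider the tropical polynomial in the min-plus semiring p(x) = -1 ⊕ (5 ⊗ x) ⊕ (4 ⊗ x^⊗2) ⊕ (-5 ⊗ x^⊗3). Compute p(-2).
p(-2) = -11

A tropical monomial a ⊗ x^⊗i evaluates to a + i · x. Evaluating each term at x = -2:
  Term 0 contributes -1 + 0 · -2 = -1
  Term 1 contributes 5 + 1 · -2 = 3
  Term 2 contributes 4 + 2 · -2 = 0
  Term 3 contributes -5 + 3 · -2 = -11
p(-2) = ⊕ of these = min[-1, 3, 0, -11] = -11.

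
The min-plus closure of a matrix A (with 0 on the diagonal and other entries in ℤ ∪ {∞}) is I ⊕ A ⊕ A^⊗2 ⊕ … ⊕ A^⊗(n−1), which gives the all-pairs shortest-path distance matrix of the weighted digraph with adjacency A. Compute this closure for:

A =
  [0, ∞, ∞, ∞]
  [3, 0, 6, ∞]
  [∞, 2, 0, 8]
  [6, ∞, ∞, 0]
Closure =
  [0, ∞, ∞, ∞]
  [3, 0, 6, 14]
  [5, 2, 0, 8]
  [6, ∞, ∞, 0]

This is the Floyd-Warshall all-pairs shortest-path computation. For each intermediate vertex k = 0, 1, …, 3, update dist[i][j] ← min(dist[i][j], dist[i][k] + dist[k][j]). The final matrix gives, for each (i, j), the minimum total weight of any directed path from i to j (possibly empty when i = j).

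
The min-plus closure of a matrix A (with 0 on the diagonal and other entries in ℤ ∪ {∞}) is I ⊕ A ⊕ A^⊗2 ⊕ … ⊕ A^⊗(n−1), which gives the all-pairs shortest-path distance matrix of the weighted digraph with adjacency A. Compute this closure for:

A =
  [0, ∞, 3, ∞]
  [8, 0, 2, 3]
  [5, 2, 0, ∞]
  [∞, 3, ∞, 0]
Closure =
  [0, 5, 3, 8]
  [7, 0, 2, 3]
  [5, 2, 0, 5]
  [10, 3, 5, 0]

This is the Floyd-Warshall all-pairs shortest-path computation. For each intermediate vertex k = 0, 1, …, 3, update dist[i][j] ← min(dist[i][j], dist[i][k] + dist[k][j]). The final matrix gives, for each (i, j), the minimum total weight of any directed path from i to j (possibly empty when i = j).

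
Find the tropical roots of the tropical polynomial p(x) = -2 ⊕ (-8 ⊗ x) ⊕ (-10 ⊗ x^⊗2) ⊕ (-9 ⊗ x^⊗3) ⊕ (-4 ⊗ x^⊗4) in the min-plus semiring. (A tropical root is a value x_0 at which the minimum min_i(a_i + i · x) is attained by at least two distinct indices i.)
Roots: {-5, -1, 2, 6}

Each tropical root is a break point of the lower envelope of the lines y = a_i + i · x (there are 5 lines, with slopes 0, 1, ..., 4). Only the lines that attain the minimum somewhere contribute to roots; other lines are dominated. Here the surviving (envelope) indices are i = 4, i = 3, i = 2, i = 1, i = 0.
Intersections between consecutive envelope lines give the roots: for adjacent envelope indices i < j the intersection is x = (a_i − a_j) / (j − i). Reading off the sorted break points: {-5, -1, 2, 6}.
Verification: at each break x_0, at least two indices attain the minimum of min_i(a_i + i · x_0).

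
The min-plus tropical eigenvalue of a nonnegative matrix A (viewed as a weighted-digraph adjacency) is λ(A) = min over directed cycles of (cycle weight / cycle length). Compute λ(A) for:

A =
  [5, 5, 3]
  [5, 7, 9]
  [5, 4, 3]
λ(A) = 3

Enumerate directed cycles and compute their means (weight / length). Sample:
  cycle 0 → 0: weight = 5, length = 1, mean = 5/1 ≈ 5.000
  cycle 1 → 1: weight = 7, length = 1, mean = 7/1 ≈ 7.000
  cycle 2 → 2: weight = 3, length = 1, mean = 3/1 ≈ 3.000
  cycle 0 → 1 → 0: weight = 10, length = 2, mean = 10/2 ≈ 5.000
  cycle 0 → 2 → 0: weight = 8, length = 2, mean = 8/2 ≈ 4.000
  cycle 1 → 0 → 1: weight = 10, length = 2, mean = 10/2 ≈ 5.000
Minimum mean = 3.000, attained e.g. along the cycle 2 → 2 with weight 3 and length 1. So λ(A) = 3/1 = 3.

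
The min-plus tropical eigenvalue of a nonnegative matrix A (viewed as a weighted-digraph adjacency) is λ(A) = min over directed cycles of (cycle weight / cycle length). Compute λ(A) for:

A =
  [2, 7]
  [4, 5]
λ(A) = 2

Enumerate directed cycles and compute their means (weight / length). Sample:
  cycle 0 → 0: weight = 2, length = 1, mean = 2/1 ≈ 2.000
  cycle 1 → 1: weight = 5, length = 1, mean = 5/1 ≈ 5.000
  cycle 0 → 1 → 0: weight = 11, length = 2, mean = 11/2 ≈ 5.500
  cycle 1 → 0 → 1: weight = 11, length = 2, mean = 11/2 ≈ 5.500
Minimum mean = 2.000, attained e.g. along the cycle 0 → 0 with weight 2 and length 1. So λ(A) = 2/1 = 2.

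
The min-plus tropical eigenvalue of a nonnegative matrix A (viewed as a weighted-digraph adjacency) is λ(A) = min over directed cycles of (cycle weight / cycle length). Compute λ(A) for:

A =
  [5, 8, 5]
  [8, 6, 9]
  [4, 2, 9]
λ(A) = 9/2

Enumerate directed cycles and compute their means (weight / length). Sample:
  cycle 0 → 0: weight = 5, length = 1, mean = 5/1 ≈ 5.000
  cycle 1 → 1: weight = 6, length = 1, mean = 6/1 ≈ 6.000
  cycle 2 → 2: weight = 9, length = 1, mean = 9/1 ≈ 9.000
  cycle 0 → 1 → 0: weight = 16, length = 2, mean = 16/2 ≈ 8.000
  cycle 0 → 2 → 0: weight = 9, length = 2, mean = 9/2 ≈ 4.500
  cycle 1 → 0 → 1: weight = 16, length = 2, mean = 16/2 ≈ 8.000
Minimum mean = 4.500, attained e.g. along the cycle 0 → 2 → 0 with weight 9 and length 2. So λ(A) = 9/2 = 9/2.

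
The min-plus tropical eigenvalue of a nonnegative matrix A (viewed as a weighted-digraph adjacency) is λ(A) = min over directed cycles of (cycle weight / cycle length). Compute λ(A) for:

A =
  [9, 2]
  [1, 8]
λ(A) = 3/2

Enumerate directed cycles and compute their means (weight / length). Sample:
  cycle 0 → 0: weight = 9, length = 1, mean = 9/1 ≈ 9.000
  cycle 1 → 1: weight = 8, length = 1, mean = 8/1 ≈ 8.000
  cycle 0 → 1 → 0: weight = 3, length = 2, mean = 3/2 ≈ 1.500
  cycle 1 → 0 → 1: weight = 3, length = 2, mean = 3/2 ≈ 1.500
Minimum mean = 1.500, attained e.g. along the cycle 0 → 1 → 0 with weight 3 and length 2. So λ(A) = 3/2 = 3/2.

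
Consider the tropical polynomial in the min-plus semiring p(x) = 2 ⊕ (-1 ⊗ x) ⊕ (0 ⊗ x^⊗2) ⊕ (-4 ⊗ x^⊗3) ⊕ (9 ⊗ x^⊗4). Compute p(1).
p(1) = -1

A tropical monomial a ⊗ x^⊗i evaluates to a + i · x. Evaluating each term at x = 1:
  Term 0 contributes 2 + 0 · 1 = 2
  Term 1 contributes -1 + 1 · 1 = 0
  Term 2 contributes 0 + 2 · 1 = 2
  Term 3 contributes -4 + 3 · 1 = -1
  Term 4 contributes 9 + 4 · 1 = 13
p(1) = ⊕ of these = min[2, 0, 2, -1, 13] = -1.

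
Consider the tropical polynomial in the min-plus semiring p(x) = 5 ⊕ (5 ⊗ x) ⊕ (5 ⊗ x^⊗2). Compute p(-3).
p(-3) = -1

A tropical monomial a ⊗ x^⊗i evaluates to a + i · x. Evaluating each term at x = -3:
  Term 0 contributes 5 + 0 · -3 = 5
  Term 1 contributes 5 + 1 · -3 = 2
  Term 2 contributes 5 + 2 · -3 = -1
p(-3) = ⊕ of these = min[5, 2, -1] = -1.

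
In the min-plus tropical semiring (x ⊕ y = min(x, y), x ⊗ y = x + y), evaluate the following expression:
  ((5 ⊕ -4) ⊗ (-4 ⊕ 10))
((5 ⊕ -4) ⊗ (-4 ⊕ 10)) = -8

Expand innermost to outermost. Recall ⊕ takes the minimum of its arguments and ⊗ takes their sum. Working out the expression ((5 ⊕ -4) ⊗ (-4 ⊕ 10)) gives -8.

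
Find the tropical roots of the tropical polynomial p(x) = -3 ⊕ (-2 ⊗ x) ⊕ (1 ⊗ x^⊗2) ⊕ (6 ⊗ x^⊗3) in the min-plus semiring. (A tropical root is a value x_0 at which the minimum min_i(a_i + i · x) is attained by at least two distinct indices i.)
Roots: {-5, -3, -1}

Each tropical root is a break point of the lower envelope of the lines y = a_i + i · x (there are 4 lines, with slopes 0, 1, ..., 3). Only the lines that attain the minimum somewhere contribute to roots; other lines are dominated. Here the surviving (envelope) indices are i = 3, i = 2, i = 1, i = 0.
Intersections between consecutive envelope lines give the roots: for adjacent envelope indices i < j the intersection is x = (a_i − a_j) / (j − i). Reading off the sorted break points: {-5, -3, -1}.
Verification: at each break x_0, at least two indices attain the minimum of min_i(a_i + i · x_0).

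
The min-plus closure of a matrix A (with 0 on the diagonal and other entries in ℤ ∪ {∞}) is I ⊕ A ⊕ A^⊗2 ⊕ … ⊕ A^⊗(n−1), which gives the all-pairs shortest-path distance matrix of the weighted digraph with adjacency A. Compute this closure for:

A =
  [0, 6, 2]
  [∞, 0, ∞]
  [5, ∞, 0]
Closure =
  [0, 6, 2]
  [∞, 0, ∞]
  [5, 11, 0]

This is the Floyd-Warshall all-pairs shortest-path computation. For each intermediate vertex k = 0, 1, …, 2, update dist[i][j] ← min(dist[i][j], dist[i][k] + dist[k][j]). The final matrix gives, for each (i, j), the minimum total weight of any directed path from i to j (possibly empty when i = j).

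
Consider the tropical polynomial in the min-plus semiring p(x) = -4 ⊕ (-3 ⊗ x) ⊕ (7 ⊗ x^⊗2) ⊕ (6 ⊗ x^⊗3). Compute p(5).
p(5) = -4

A tropical monomial a ⊗ x^⊗i evaluates to a + i · x. Evaluating each term at x = 5:
  Term 0 contributes -4 + 0 · 5 = -4
  Term 1 contributes -3 + 1 · 5 = 2
  Term 2 contributes 7 + 2 · 5 = 17
  Term 3 contributes 6 + 3 · 5 = 21
p(5) = ⊕ of these = min[-4, 2, 17, 21] = -4.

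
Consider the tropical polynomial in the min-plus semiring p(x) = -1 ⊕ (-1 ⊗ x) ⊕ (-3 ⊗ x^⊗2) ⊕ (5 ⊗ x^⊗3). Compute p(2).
p(2) = -1

A tropical monomial a ⊗ x^⊗i evaluates to a + i · x. Evaluating each term at x = 2:
  Term 0 contributes -1 + 0 · 2 = -1
  Term 1 contributes -1 + 1 · 2 = 1
  Term 2 contributes -3 + 2 · 2 = 1
  Term 3 contributes 5 + 3 · 2 = 11
p(2) = ⊕ of these = min[-1, 1, 1, 11] = -1.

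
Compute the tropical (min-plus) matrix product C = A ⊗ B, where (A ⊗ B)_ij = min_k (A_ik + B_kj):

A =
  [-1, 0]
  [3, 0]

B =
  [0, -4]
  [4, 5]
A ⊗ B =
  [-1, -5]
  [3, -1]

Apply the min-plus product entry-by-entry:
  C[0][0] = min over k of (A[0][0] + B[0][0] = -1 + 0 = -1, A[0][1] + B[1][0] = 0 + 4 = 4) = -1 (attained at k = 0)
  C[0][1] = min over k of (A[0][0] + B[0][1] = -1 + -4 = -5, A[0][1] + B[1][1] = 0 + 5 = 5) = -5 (attained at k = 0)
  C[1][0] = min over k of (A[1][0] + B[0][0] = 3 + 0 = 3, A[1][1] + B[1][0] = 0 + 4 = 4) = 3 (attained at k = 0)
  C[1][1] = min over k of (A[1][0] + B[0][1] = 3 + -4 = -1, A[1][1] + B[1][1] = 0 + 5 = 5) = -1 (attained at k = 0)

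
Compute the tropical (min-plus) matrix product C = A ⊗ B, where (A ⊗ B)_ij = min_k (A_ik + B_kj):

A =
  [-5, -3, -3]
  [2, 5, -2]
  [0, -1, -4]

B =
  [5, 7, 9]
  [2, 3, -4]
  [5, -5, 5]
A ⊗ B =
  [-1, -8, -7]
  [3, -7, 1]
  [1, -9, -5]

Apply the min-plus product entry-by-entry:
  C[0][0] = min over k of (A[0][0] + B[0][0] = -5 + 5 = 0, A[0][1] + B[1][0] = -3 + 2 = -1, A[0][2] + B[2][0] = -3 + 5 = 2) = -1 (attained at k = 1)
  C[0][1] = min over k of (A[0][0] + B[0][1] = -5 + 7 = 2, A[0][1] + B[1][1] = -3 + 3 = 0, A[0][2] + B[2][1] = -3 + -5 = -8) = -8 (attained at k = 2)
  C[0][2] = min over k of (A[0][0] + B[0][2] = -5 + 9 = 4, A[0][1] + B[1][2] = -3 + -4 = -7, A[0][2] + B[2][2] = -3 + 5 = 2) = -7 (attained at k = 1)
  C[1][0] = min over k of (A[1][0] + B[0][0] = 2 + 5 = 7, A[1][1] + B[1][0] = 5 + 2 = 7, A[1][2] + B[2][0] = -2 + 5 = 3) = 3 (attained at k = 2)
  C[1][1] = min over k of (A[1][0] + B[0][1] = 2 + 7 = 9, A[1][1] + B[1][1] = 5 + 3 = 8, A[1][2] + B[2][1] = -2 + -5 = -7) = -7 (attained at k = 2)
  C[1][2] = min over k of (A[1][0] + B[0][2] = 2 + 9 = 11, A[1][1] + B[1][2] = 5 + -4 = 1, A[1][2] + B[2][2] = -2 + 5 = 3) = 1 (attained at k = 1)
  C[2][0] = min over k of (A[2][0] + B[0][0] = 0 + 5 = 5, A[2][1] + B[1][0] = -1 + 2 = 1, A[2][2] + B[2][0] = -4 + 5 = 1) = 1 (attained at k = 1)
  C[2][1] = min over k of (A[2][0] + B[0][1] = 0 + 7 = 7, A[2][1] + B[1][1] = -1 + 3 = 2, A[2][2] + B[2][1] = -4 + -5 = -9) = -9 (attained at k = 2)
  C[2][2] = min over k of (A[2][0] + B[0][2] = 0 + 9 = 9, A[2][1] + B[1][2] = -1 + -4 = -5, A[2][2] + B[2][2] = -4 + 5 = 1) = -5 (attained at k = 1)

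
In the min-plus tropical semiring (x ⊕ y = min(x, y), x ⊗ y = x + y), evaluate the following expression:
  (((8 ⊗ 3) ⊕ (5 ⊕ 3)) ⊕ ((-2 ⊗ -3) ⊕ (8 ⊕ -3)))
(((8 ⊗ 3) ⊕ (5 ⊕ 3)) ⊕ ((-2 ⊗ -3) ⊕ (8 ⊕ -3))) = -5

Expand innermost to outermost. Recall ⊕ takes the minimum of its arguments and ⊗ takes their sum. Working out the expression (((8 ⊗ 3) ⊕ (5 ⊕ 3)) ⊕ ((-2 ⊗ -3) ⊕ (8 ⊕ -3))) gives -5.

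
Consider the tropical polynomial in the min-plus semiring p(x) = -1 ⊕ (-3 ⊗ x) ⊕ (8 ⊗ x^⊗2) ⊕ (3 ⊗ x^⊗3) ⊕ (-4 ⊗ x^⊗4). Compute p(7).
p(7) = -1

A tropical monomial a ⊗ x^⊗i evaluates to a + i · x. Evaluating each term at x = 7:
  Term 0 contributes -1 + 0 · 7 = -1
  Term 1 contributes -3 + 1 · 7 = 4
  Term 2 contributes 8 + 2 · 7 = 22
  Term 3 contributes 3 + 3 · 7 = 24
  Term 4 contributes -4 + 4 · 7 = 24
p(7) = ⊕ of these = min[-1, 4, 22, 24, 24] = -1.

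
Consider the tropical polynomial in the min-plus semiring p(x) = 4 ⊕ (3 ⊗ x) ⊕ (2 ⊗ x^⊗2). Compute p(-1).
p(-1) = 0

A tropical monomial a ⊗ x^⊗i evaluates to a + i · x. Evaluating each term at x = -1:
  Term 0 contributes 4 + 0 · -1 = 4
  Term 1 contributes 3 + 1 · -1 = 2
  Term 2 contributes 2 + 2 · -1 = 0
p(-1) = ⊕ of these = min[4, 2, 0] = 0.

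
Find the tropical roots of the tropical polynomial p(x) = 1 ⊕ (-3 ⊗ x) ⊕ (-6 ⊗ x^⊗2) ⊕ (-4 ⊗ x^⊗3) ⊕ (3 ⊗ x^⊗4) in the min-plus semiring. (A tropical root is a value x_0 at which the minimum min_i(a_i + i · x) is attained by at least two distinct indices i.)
Roots: {-7, -2, 3, 4}

Each tropical root is a break point of the lower envelope of the lines y = a_i + i · x (there are 5 lines, with slopes 0, 1, ..., 4). Only the lines that attain the minimum somewhere contribute to roots; other lines are dominated. Here the surviving (envelope) indices are i = 4, i = 3, i = 2, i = 1, i = 0.
Intersections between consecutive envelope lines give the roots: for adjacent envelope indices i < j the intersection is x = (a_i − a_j) / (j − i). Reading off the sorted break points: {-7, -2, 3, 4}.
Verification: at each break x_0, at least two indices attain the minimum of min_i(a_i + i · x_0).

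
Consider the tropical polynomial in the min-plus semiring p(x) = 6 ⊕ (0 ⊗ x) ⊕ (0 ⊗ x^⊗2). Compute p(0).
p(0) = 0

A tropical monomial a ⊗ x^⊗i evaluates to a + i · x. Evaluating each term at x = 0:
  Term 0 contributes 6 + 0 · 0 = 6
  Term 1 contributes 0 + 1 · 0 = 0
  Term 2 contributes 0 + 2 · 0 = 0
p(0) = ⊕ of these = min[6, 0, 0] = 0.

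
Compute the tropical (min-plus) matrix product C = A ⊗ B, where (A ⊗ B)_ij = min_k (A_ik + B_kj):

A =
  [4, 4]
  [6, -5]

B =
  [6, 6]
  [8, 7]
A ⊗ B =
  [10, 10]
  [3, 2]

Apply the min-plus product entry-by-entry:
  C[0][0] = min over k of (A[0][0] + B[0][0] = 4 + 6 = 10, A[0][1] + B[1][0] = 4 + 8 = 12) = 10 (attained at k = 0)
  C[0][1] = min over k of (A[0][0] + B[0][1] = 4 + 6 = 10, A[0][1] + B[1][1] = 4 + 7 = 11) = 10 (attained at k = 0)
  C[1][0] = min over k of (A[1][0] + B[0][0] = 6 + 6 = 12, A[1][1] + B[1][0] = -5 + 8 = 3) = 3 (attained at k = 1)
  C[1][1] = min over k of (A[1][0] + B[0][1] = 6 + 6 = 12, A[1][1] + B[1][1] = -5 + 7 = 2) = 2 (attained at k = 1)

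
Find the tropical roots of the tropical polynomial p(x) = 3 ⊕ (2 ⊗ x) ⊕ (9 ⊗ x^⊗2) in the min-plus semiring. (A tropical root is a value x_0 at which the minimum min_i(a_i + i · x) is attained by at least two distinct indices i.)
Roots: {-7, 1}

Each tropical root is a break point of the lower envelope of the lines y = a_i + i · x (there are 3 lines, with slopes 0, 1, ..., 2). Only the lines that attain the minimum somewhere contribute to roots; other lines are dominated. Here the surviving (envelope) indices are i = 2, i = 1, i = 0.
Intersections between consecutive envelope lines give the roots: for adjacent envelope indices i < j the intersection is x = (a_i − a_j) / (j − i). Reading off the sorted break points: {-7, 1}.
Verification: at each break x_0, at least two indices attain the minimum of min_i(a_i + i · x_0).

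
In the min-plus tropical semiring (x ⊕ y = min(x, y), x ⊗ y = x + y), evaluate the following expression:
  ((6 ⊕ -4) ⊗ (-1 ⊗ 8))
((6 ⊕ -4) ⊗ (-1 ⊗ 8)) = 3

Expand innermost to outermost. Recall ⊕ takes the minimum of its arguments and ⊗ takes their sum. Working out the expression ((6 ⊕ -4) ⊗ (-1 ⊗ 8)) gives 3.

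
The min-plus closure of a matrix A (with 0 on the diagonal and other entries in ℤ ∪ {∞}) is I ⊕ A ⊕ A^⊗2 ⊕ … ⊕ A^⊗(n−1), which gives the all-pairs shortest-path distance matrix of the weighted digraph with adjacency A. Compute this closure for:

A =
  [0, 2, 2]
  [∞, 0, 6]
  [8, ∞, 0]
Closure =
  [0, 2, 2]
  [14, 0, 6]
  [8, 10, 0]

This is the Floyd-Warshall all-pairs shortest-path computation. For each intermediate vertex k = 0, 1, …, 2, update dist[i][j] ← min(dist[i][j], dist[i][k] + dist[k][j]). The final matrix gives, for each (i, j), the minimum total weight of any directed path from i to j (possibly empty when i = j).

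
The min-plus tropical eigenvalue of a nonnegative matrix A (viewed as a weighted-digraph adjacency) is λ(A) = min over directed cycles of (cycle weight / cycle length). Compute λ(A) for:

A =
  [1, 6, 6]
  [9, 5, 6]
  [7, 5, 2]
λ(A) = 1

Enumerate directed cycles and compute their means (weight / length). Sample:
  cycle 0 → 0: weight = 1, length = 1, mean = 1/1 ≈ 1.000
  cycle 1 → 1: weight = 5, length = 1, mean = 5/1 ≈ 5.000
  cycle 2 → 2: weight = 2, length = 1, mean = 2/1 ≈ 2.000
  cycle 0 → 1 → 0: weight = 15, length = 2, mean = 15/2 ≈ 7.500
  cycle 0 → 2 → 0: weight = 13, length = 2, mean = 13/2 ≈ 6.500
  cycle 1 → 0 → 1: weight = 15, length = 2, mean = 15/2 ≈ 7.500
Minimum mean = 1.000, attained e.g. along the cycle 0 → 0 with weight 1 and length 1. So λ(A) = 1/1 = 1.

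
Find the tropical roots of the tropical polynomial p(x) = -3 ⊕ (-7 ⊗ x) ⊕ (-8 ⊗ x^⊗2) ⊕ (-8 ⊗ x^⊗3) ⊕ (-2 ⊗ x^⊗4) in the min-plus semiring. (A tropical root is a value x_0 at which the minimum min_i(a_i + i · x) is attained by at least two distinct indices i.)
Roots: {-6, 0, 1, 4}

Each tropical root is a break point of the lower envelope of the lines y = a_i + i · x (there are 5 lines, with slopes 0, 1, ..., 4). Only the lines that attain the minimum somewhere contribute to roots; other lines are dominated. Here the surviving (envelope) indices are i = 4, i = 3, i = 2, i = 1, i = 0.
Intersections between consecutive envelope lines give the roots: for adjacent envelope indices i < j the intersection is x = (a_i − a_j) / (j − i). Reading off the sorted break points: {-6, 0, 1, 4}.
Verification: at each break x_0, at least two indices attain the minimum of min_i(a_i + i · x_0).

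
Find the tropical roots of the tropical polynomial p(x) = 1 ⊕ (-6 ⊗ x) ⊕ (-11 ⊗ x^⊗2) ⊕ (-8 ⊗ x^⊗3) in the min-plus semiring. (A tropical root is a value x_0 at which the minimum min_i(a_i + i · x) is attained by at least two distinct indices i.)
Roots: {-3, 5, 7}

Each tropical root is a break point of the lower envelope of the lines y = a_i + i · x (there are 4 lines, with slopes 0, 1, ..., 3). Only the lines that attain the minimum somewhere contribute to roots; other lines are dominated. Here the surviving (envelope) indices are i = 3, i = 2, i = 1, i = 0.
Intersections between consecutive envelope lines give the roots: for adjacent envelope indices i < j the intersection is x = (a_i − a_j) / (j − i). Reading off the sorted break points: {-3, 5, 7}.
Verification: at each break x_0, at least two indices attain the minimum of min_i(a_i + i · x_0).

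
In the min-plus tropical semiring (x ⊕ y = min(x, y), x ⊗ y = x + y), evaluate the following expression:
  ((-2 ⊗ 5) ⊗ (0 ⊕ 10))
((-2 ⊗ 5) ⊗ (0 ⊕ 10)) = 3

Expand innermost to outermost. Recall ⊕ takes the minimum of its arguments and ⊗ takes their sum. Working out the expression ((-2 ⊗ 5) ⊗ (0 ⊕ 10)) gives 3.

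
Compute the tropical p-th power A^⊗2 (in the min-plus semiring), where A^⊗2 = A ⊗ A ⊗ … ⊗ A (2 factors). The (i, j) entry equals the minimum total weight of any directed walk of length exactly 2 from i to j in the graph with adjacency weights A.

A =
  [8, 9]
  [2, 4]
A^⊗2 =
  [11, 13]
  [6, 8]

Each entry (A^⊗2)_ij equals the minimum over all length-2 walks i = v_0 → v_1 → … → v_2 = j of Σ_t A[v_t][v_{t+1}]. For example, for (i, j) = (0, 1) we minimise over 2 possible intermediate vertex sequences; the minimum is 13, attained along the walk 0 → 1 → 1.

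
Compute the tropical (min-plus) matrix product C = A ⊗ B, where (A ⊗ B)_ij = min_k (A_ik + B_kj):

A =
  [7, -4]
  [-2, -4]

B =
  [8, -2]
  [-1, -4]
A ⊗ B =
  [-5, -8]
  [-5, -8]

Apply the min-plus product entry-by-entry:
  C[0][0] = min over k of (A[0][0] + B[0][0] = 7 + 8 = 15, A[0][1] + B[1][0] = -4 + -1 = -5) = -5 (attained at k = 1)
  C[0][1] = min over k of (A[0][0] + B[0][1] = 7 + -2 = 5, A[0][1] + B[1][1] = -4 + -4 = -8) = -8 (attained at k = 1)
  C[1][0] = min over k of (A[1][0] + B[0][0] = -2 + 8 = 6, A[1][1] + B[1][0] = -4 + -1 = -5) = -5 (attained at k = 1)
  C[1][1] = min over k of (A[1][0] + B[0][1] = -2 + -2 = -4, A[1][1] + B[1][1] = -4 + -4 = -8) = -8 (attained at k = 1)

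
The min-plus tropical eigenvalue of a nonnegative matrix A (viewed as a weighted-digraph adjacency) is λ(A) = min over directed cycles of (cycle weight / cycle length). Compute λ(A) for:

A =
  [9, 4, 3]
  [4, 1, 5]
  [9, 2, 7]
λ(A) = 1

Enumerate directed cycles and compute their means (weight / length). Sample:
  cycle 0 → 0: weight = 9, length = 1, mean = 9/1 ≈ 9.000
  cycle 1 → 1: weight = 1, length = 1, mean = 1/1 ≈ 1.000
  cycle 2 → 2: weight = 7, length = 1, mean = 7/1 ≈ 7.000
  cycle 0 → 1 → 0: weight = 8, length = 2, mean = 8/2 ≈ 4.000
  cycle 0 → 2 → 0: weight = 12, length = 2, mean = 12/2 ≈ 6.000
  cycle 1 → 0 → 1: weight = 8, length = 2, mean = 8/2 ≈ 4.000
Minimum mean = 1.000, attained e.g. along the cycle 1 → 1 with weight 1 and length 1. So λ(A) = 1/1 = 1.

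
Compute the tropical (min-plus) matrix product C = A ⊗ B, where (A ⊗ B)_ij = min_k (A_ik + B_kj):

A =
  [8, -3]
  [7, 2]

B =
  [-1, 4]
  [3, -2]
A ⊗ B =
  [0, -5]
  [5, 0]

Apply the min-plus product entry-by-entry:
  C[0][0] = min over k of (A[0][0] + B[0][0] = 8 + -1 = 7, A[0][1] + B[1][0] = -3 + 3 = 0) = 0 (attained at k = 1)
  C[0][1] = min over k of (A[0][0] + B[0][1] = 8 + 4 = 12, A[0][1] + B[1][1] = -3 + -2 = -5) = -5 (attained at k = 1)
  C[1][0] = min over k of (A[1][0] + B[0][0] = 7 + -1 = 6, A[1][1] + B[1][0] = 2 + 3 = 5) = 5 (attained at k = 1)
  C[1][1] = min over k of (A[1][0] + B[0][1] = 7 + 4 = 11, A[1][1] + B[1][1] = 2 + -2 = 0) = 0 (attained at k = 1)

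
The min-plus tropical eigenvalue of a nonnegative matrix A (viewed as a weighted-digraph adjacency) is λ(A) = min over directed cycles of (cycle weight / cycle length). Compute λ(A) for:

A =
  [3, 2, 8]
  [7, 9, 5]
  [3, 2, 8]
λ(A) = 3

Enumerate directed cycles and compute their means (weight / length). Sample:
  cycle 0 → 0: weight = 3, length = 1, mean = 3/1 ≈ 3.000
  cycle 1 → 1: weight = 9, length = 1, mean = 9/1 ≈ 9.000
  cycle 2 → 2: weight = 8, length = 1, mean = 8/1 ≈ 8.000
  cycle 0 → 1 → 0: weight = 9, length = 2, mean = 9/2 ≈ 4.500
  cycle 0 → 2 → 0: weight = 11, length = 2, mean = 11/2 ≈ 5.500
  cycle 1 → 0 → 1: weight = 9, length = 2, mean = 9/2 ≈ 4.500
Minimum mean = 3.000, attained e.g. along the cycle 0 → 0 with weight 3 and length 1. So λ(A) = 3/1 = 3.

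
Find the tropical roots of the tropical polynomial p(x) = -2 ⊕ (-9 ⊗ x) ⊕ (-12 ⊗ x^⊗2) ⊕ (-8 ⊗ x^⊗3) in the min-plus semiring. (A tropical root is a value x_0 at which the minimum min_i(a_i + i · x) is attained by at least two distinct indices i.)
Roots: {-4, 3, 7}

Each tropical root is a break point of the lower envelope of the lines y = a_i + i · x (there are 4 lines, with slopes 0, 1, ..., 3). Only the lines that attain the minimum somewhere contribute to roots; other lines are dominated. Here the surviving (envelope) indices are i = 3, i = 2, i = 1, i = 0.
Intersections between consecutive envelope lines give the roots: for adjacent envelope indices i < j the intersection is x = (a_i − a_j) / (j − i). Reading off the sorted break points: {-4, 3, 7}.
Verification: at each break x_0, at least two indices attain the minimum of min_i(a_i + i · x_0).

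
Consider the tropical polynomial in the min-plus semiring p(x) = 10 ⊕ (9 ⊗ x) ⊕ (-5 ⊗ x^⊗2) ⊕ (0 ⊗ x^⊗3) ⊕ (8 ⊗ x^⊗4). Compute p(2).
p(2) = -1

A tropical monomial a ⊗ x^⊗i evaluates to a + i · x. Evaluating each term at x = 2:
  Term 0 contributes 10 + 0 · 2 = 10
  Term 1 contributes 9 + 1 · 2 = 11
  Term 2 contributes -5 + 2 · 2 = -1
  Term 3 contributes 0 + 3 · 2 = 6
  Term 4 contributes 8 + 4 · 2 = 16
p(2) = ⊕ of these = min[10, 11, -1, 6, 16] = -1.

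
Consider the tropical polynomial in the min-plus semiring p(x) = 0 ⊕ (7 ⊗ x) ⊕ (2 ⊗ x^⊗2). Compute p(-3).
p(-3) = -4

A tropical monomial a ⊗ x^⊗i evaluates to a + i · x. Evaluating each term at x = -3:
  Term 0 contributes 0 + 0 · -3 = 0
  Term 1 contributes 7 + 1 · -3 = 4
  Term 2 contributes 2 + 2 · -3 = -4
p(-3) = ⊕ of these = min[0, 4, -4] = -4.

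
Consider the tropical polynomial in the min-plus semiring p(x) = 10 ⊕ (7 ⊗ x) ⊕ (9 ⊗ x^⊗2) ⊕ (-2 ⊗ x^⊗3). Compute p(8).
p(8) = 10

A tropical monomial a ⊗ x^⊗i evaluates to a + i · x. Evaluating each term at x = 8:
  Term 0 contributes 10 + 0 · 8 = 10
  Term 1 contributes 7 + 1 · 8 = 15
  Term 2 contributes 9 + 2 · 8 = 25
  Term 3 contributes -2 + 3 · 8 = 22
p(8) = ⊕ of these = min[10, 15, 25, 22] = 10.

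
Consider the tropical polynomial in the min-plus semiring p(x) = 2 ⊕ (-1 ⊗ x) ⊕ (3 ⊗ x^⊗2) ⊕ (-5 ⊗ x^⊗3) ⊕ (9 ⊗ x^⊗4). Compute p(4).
p(4) = 2

A tropical monomial a ⊗ x^⊗i evaluates to a + i · x. Evaluating each term at x = 4:
  Term 0 contributes 2 + 0 · 4 = 2
  Term 1 contributes -1 + 1 · 4 = 3
  Term 2 contributes 3 + 2 · 4 = 11
  Term 3 contributes -5 + 3 · 4 = 7
  Term 4 contributes 9 + 4 · 4 = 25
p(4) = ⊕ of these = min[2, 3, 11, 7, 25] = 2.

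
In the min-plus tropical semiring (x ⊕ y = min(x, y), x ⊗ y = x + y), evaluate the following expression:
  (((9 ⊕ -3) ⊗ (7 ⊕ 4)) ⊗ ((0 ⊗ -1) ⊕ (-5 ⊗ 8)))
(((9 ⊕ -3) ⊗ (7 ⊕ 4)) ⊗ ((0 ⊗ -1) ⊕ (-5 ⊗ 8))) = 0

Expand innermost to outermost. Recall ⊕ takes the minimum of its arguments and ⊗ takes their sum. Working out the expression (((9 ⊕ -3) ⊗ (7 ⊕ 4)) ⊗ ((0 ⊗ -1) ⊕ (-5 ⊗ 8))) gives 0.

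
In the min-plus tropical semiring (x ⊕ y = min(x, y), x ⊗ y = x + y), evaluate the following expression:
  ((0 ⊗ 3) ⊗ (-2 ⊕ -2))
((0 ⊗ 3) ⊗ (-2 ⊕ -2)) = 1

Expand innermost to outermost. Recall ⊕ takes the minimum of its arguments and ⊗ takes their sum. Working out the expression ((0 ⊗ 3) ⊗ (-2 ⊕ -2)) gives 1.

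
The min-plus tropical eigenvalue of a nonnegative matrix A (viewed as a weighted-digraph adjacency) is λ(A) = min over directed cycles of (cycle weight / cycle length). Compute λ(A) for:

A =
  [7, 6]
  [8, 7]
λ(A) = 7

Enumerate directed cycles and compute their means (weight / length). Sample:
  cycle 0 → 0: weight = 7, length = 1, mean = 7/1 ≈ 7.000
  cycle 1 → 1: weight = 7, length = 1, mean = 7/1 ≈ 7.000
  cycle 0 → 1 → 0: weight = 14, length = 2, mean = 14/2 ≈ 7.000
  cycle 1 → 0 → 1: weight = 14, length = 2, mean = 14/2 ≈ 7.000
Minimum mean = 7.000, attained e.g. along the cycle 0 → 0 with weight 7 and length 1. So λ(A) = 7/1 = 7.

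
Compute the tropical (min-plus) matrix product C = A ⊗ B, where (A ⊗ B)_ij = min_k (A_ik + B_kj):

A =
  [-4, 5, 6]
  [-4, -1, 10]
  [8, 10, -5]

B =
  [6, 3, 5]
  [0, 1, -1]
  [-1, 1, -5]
A ⊗ B =
  [2, -1, 1]
  [-1, -1, -2]
  [-6, -4, -10]

Apply the min-plus product entry-by-entry:
  C[0][0] = min over k of (A[0][0] + B[0][0] = -4 + 6 = 2, A[0][1] + B[1][0] = 5 + 0 = 5, A[0][2] + B[2][0] = 6 + -1 = 5) = 2 (attained at k = 0)
  C[0][1] = min over k of (A[0][0] + B[0][1] = -4 + 3 = -1, A[0][1] + B[1][1] = 5 + 1 = 6, A[0][2] + B[2][1] = 6 + 1 = 7) = -1 (attained at k = 0)
  C[0][2] = min over k of (A[0][0] + B[0][2] = -4 + 5 = 1, A[0][1] + B[1][2] = 5 + -1 = 4, A[0][2] + B[2][2] = 6 + -5 = 1) = 1 (attained at k = 0)
  C[1][0] = min over k of (A[1][0] + B[0][0] = -4 + 6 = 2, A[1][1] + B[1][0] = -1 + 0 = -1, A[1][2] + B[2][0] = 10 + -1 = 9) = -1 (attained at k = 1)
  C[1][1] = min over k of (A[1][0] + B[0][1] = -4 + 3 = -1, A[1][1] + B[1][1] = -1 + 1 = 0, A[1][2] + B[2][1] = 10 + 1 = 11) = -1 (attained at k = 0)
  C[1][2] = min over k of (A[1][0] + B[0][2] = -4 + 5 = 1, A[1][1] + B[1][2] = -1 + -1 = -2, A[1][2] + B[2][2] = 10 + -5 = 5) = -2 (attained at k = 1)
  C[2][0] = min over k of (A[2][0] + B[0][0] = 8 + 6 = 14, A[2][1] + B[1][0] = 10 + 0 = 10, A[2][2] + B[2][0] = -5 + -1 = -6) = -6 (attained at k = 2)
  C[2][1] = min over k of (A[2][0] + B[0][1] = 8 + 3 = 11, A[2][1] + B[1][1] = 10 + 1 = 11, A[2][2] + B[2][1] = -5 + 1 = -4) = -4 (attained at k = 2)
  C[2][2] = min over k of (A[2][0] + B[0][2] = 8 + 5 = 13, A[2][1] + B[1][2] = 10 + -1 = 9, A[2][2] + B[2][2] = -5 + -5 = -10) = -10 (attained at k = 2)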